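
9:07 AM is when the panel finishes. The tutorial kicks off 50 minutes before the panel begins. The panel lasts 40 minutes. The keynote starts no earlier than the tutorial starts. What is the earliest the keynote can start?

The panel starts at 9:07 AM − 40 min = 8:27 AM.
The tutorial starts at 8:27 AM − 50 min = 7:37 AM.
The keynote is bounded by the tutorial, so the earliest it can start is 7:37 AM.

7:37 AM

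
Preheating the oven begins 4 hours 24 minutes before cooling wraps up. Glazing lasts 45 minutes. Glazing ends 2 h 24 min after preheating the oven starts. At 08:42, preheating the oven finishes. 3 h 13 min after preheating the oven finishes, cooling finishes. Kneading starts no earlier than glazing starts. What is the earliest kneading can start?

Cooling ends at 08:42 + 193 min = 11:55.
Preheating the oven starts at 11:55 − 264 min = 07:31.
Glazing ends at 07:31 + 144 min = 09:55.
Glazing starts at 09:55 − 45 min = 09:10.
Kneading is bounded by glazing, so the earliest it can start is 09:10.

09:10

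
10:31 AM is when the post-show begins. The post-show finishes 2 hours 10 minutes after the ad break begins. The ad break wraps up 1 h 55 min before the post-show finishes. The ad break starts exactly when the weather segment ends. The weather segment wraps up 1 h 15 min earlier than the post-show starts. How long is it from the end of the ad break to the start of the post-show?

The weather segment ends at 10:31 AM − 75 min = 9:16 AM.
So the ad break starts at 9:16 AM.
The post-show ends at 9:16 AM + 130 min = 11:26 AM.
The ad break ends at 11:26 AM − 115 min = 9:31 AM.
From 9:31 AM to 10:31 AM is 60 minutes.

60 minutes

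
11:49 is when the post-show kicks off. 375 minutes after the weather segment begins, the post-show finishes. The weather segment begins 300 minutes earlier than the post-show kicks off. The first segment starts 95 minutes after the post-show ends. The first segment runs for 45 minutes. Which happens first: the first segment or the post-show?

The weather segment starts at 11:49 − 300 min = 06:49.
The post-show ends at 06:49 + 375 min = 13:04.
The first segment starts at 13:04 + 95 min = 14:39.
The first segment starts at 14:39 and the post-show starts at 11:49, so the post-show is first.

the post-show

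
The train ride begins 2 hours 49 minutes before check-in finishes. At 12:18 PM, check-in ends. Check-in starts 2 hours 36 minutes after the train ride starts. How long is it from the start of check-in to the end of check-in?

13 minutes

The train ride starts at 12:18 PM − 169 min = 9:29 AM.
Check-in starts at 9:29 AM + 156 min = 12:05 PM.
From 12:05 PM to 12:18 PM is 13 minutes.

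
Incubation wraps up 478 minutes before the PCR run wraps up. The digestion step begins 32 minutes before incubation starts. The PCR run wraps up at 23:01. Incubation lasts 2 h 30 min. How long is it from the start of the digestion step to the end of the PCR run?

Incubation ends at 23:01 − 478 min = 15:03.
Incubation starts at 15:03 − 150 min = 12:33.
The digestion step starts at 12:33 − 32 min = 12:01.
From 12:01 to 23:01 is 660 minutes.

660 minutes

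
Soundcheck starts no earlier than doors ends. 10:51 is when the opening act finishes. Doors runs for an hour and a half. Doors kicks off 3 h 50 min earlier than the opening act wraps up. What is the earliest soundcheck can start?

Doors starts at 10:51 − 230 min = 07:01.
Doors ends at 07:01 + 90 min = 08:31.
Soundcheck is bounded by doors, so the earliest it can start is 08:31.

08:31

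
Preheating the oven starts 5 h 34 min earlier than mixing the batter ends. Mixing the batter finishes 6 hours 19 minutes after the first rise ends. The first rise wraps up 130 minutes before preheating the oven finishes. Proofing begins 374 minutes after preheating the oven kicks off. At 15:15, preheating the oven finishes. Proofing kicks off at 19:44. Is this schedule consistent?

The first rise ends at 15:15 − 130 min = 13:05.
Mixing the batter ends at 13:05 + 379 min = 19:24.
Preheating the oven starts at 19:24 − 334 min = 13:50.
Proofing starts at 13:50 + 374 min = 20:04.
But proofing is also said to start at 19:44 — a 20-minute conflict.

No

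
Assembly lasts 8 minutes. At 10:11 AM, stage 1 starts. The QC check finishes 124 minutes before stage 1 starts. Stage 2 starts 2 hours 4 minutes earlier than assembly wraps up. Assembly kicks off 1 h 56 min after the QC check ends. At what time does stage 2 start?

The QC check ends at 10:11 AM − 124 min = 8:07 AM.
Assembly starts at 8:07 AM + 116 min = 10:03 AM.
Assembly ends at 10:03 AM + 8 min = 10:11 AM.
Stage 2 starts at 10:11 AM − 124 min = 8:07 AM.

8:07 AM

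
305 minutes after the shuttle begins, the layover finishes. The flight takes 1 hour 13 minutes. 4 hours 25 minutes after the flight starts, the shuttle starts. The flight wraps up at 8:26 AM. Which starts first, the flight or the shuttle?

The flight starts at 8:26 AM − 73 min = 7:13 AM.
The shuttle starts at 7:13 AM + 265 min = 11:38 AM.
The flight starts at 7:13 AM and the shuttle starts at 11:38 AM, so the flight is first.

the flight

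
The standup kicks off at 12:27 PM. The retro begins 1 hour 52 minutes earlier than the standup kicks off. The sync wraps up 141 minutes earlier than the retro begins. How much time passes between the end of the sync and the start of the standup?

4 h 13 min

The retro starts at 12:27 PM − 112 min = 10:35 AM.
The sync ends at 10:35 AM − 141 min = 8:14 AM.
From 8:14 AM to 12:27 PM is 4 h 13 min.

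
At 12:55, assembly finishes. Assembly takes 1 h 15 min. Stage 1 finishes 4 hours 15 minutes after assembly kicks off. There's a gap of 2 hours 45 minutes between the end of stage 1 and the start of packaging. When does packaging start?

Assembly starts at 12:55 − 75 min = 11:40.
Stage 1 ends at 11:40 + 255 min = 15:55.
Packaging starts at 15:55 + 165 min = 18:40.

18:40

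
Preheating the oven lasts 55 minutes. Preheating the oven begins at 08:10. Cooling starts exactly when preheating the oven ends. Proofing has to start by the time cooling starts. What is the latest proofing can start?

09:05

Preheating the oven ends at 08:10 + 55 min = 09:05.
So cooling starts at 09:05.
Proofing is bounded by cooling, so the latest it can start is 09:05.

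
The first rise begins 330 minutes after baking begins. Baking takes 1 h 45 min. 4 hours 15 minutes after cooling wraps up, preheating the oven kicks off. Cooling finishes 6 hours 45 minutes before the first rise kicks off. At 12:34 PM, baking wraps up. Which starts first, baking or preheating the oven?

baking

Baking starts at 12:34 PM − 105 min = 10:49 AM.
The first rise starts at 10:49 AM + 330 min = 4:19 PM.
Cooling ends at 4:19 PM − 405 min = 9:34 AM.
Preheating the oven starts at 9:34 AM + 255 min = 1:49 PM.
Baking starts at 10:49 AM and preheating the oven starts at 1:49 PM, so baking is first.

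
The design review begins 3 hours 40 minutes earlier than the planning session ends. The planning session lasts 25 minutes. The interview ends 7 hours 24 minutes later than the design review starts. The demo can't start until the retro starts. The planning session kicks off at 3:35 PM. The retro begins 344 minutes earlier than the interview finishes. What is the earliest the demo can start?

2:00 PM

The planning session ends at 3:35 PM + 25 min = 4:00 PM.
The design review starts at 4:00 PM − 220 min = 12:20 PM.
The interview ends at 12:20 PM + 444 min = 7:44 PM.
The retro starts at 7:44 PM − 344 min = 2:00 PM.
The demo is bounded by the retro, so the earliest it can start is 2:00 PM.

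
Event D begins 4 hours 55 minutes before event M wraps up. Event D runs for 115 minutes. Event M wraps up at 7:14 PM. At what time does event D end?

4:14 PM

Event D starts at 7:14 PM − 295 min = 2:19 PM.
Event D ends at 2:19 PM + 115 min = 4:14 PM.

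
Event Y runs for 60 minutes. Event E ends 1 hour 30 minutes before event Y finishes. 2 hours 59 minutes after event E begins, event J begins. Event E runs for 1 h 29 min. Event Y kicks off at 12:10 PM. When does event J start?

Event Y ends at 12:10 PM + 60 min = 1:10 PM.
Event E ends at 1:10 PM − 90 min = 11:40 AM.
Event E starts at 11:40 AM − 89 min = 10:11 AM.
Event J starts at 10:11 AM + 179 min = 1:10 PM.

1:10 PM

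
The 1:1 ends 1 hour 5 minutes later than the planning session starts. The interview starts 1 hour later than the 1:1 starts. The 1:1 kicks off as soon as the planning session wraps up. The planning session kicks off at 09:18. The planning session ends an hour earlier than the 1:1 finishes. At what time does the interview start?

10:23

The 1:1 ends at 09:18 + 65 min = 10:23.
The planning session ends at 10:23 − 60 min = 09:23.
So the 1:1 starts at 09:23.
The interview starts at 09:23 + 60 min = 10:23.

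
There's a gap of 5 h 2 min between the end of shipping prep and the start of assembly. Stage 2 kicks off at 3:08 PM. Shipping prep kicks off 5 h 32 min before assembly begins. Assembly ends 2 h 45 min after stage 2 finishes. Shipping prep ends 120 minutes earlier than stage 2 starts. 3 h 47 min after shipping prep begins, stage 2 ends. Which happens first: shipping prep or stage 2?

shipping prep

Shipping prep ends at 3:08 PM − 120 min = 1:08 PM.
Assembly starts at 1:08 PM + 302 min = 6:10 PM.
Shipping prep starts at 6:10 PM − 332 min = 12:38 PM.
Shipping prep starts at 12:38 PM and stage 2 starts at 3:08 PM, so shipping prep is first.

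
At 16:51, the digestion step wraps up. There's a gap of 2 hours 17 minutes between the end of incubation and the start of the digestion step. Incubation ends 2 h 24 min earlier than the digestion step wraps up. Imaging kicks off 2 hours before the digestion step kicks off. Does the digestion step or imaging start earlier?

imaging

Incubation ends at 16:51 − 144 min = 14:27.
The digestion step starts at 14:27 + 137 min = 16:44.
Imaging starts at 16:44 − 120 min = 14:44.
The digestion step starts at 16:44 and imaging starts at 14:44, so imaging is first.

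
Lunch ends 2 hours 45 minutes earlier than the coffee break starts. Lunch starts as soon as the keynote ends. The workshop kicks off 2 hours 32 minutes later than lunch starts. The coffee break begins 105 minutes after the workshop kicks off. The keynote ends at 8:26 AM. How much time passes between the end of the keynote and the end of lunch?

1 hour 32 minutes

Lunch starts at 8:26 AM.
The workshop starts at 8:26 AM + 152 min = 10:58 AM.
The coffee break starts at 10:58 AM + 105 min = 12:43 PM.
Lunch ends at 12:43 PM − 165 min = 9:58 AM.
From 8:26 AM to 9:58 AM is 1 hour 32 minutes.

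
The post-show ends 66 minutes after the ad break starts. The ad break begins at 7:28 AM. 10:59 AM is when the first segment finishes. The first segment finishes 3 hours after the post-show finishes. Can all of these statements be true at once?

No

The post-show ends at 7:28 AM + 66 min = 8:34 AM.
The first segment ends at 8:34 AM + 180 min = 11:34 AM.
But the first segment is also said to end at 10:59 AM — a 35-minute conflict.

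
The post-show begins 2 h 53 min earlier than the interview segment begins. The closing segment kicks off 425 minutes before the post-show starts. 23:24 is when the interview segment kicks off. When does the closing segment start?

The post-show starts at 23:24 − 173 min = 20:31.
The closing segment starts at 20:31 − 425 min = 13:26.

13:26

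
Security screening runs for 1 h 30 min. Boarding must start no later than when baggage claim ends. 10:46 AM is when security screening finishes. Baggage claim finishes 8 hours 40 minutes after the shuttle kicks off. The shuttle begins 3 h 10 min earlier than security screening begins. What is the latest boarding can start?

Security screening starts at 10:46 AM − 90 min = 9:16 AM.
The shuttle starts at 9:16 AM − 190 min = 6:06 AM.
Baggage claim ends at 6:06 AM + 520 min = 2:46 PM.
Boarding is bounded by baggage claim, so the latest it can start is 2:46 PM.

2:46 PM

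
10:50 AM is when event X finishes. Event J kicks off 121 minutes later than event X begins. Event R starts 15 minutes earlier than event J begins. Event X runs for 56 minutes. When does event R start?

Event X starts at 10:50 AM − 56 min = 9:54 AM.
Event J starts at 9:54 AM + 121 min = 11:55 AM.
Event R starts at 11:55 AM − 15 min = 11:40 AM.

11:40 AM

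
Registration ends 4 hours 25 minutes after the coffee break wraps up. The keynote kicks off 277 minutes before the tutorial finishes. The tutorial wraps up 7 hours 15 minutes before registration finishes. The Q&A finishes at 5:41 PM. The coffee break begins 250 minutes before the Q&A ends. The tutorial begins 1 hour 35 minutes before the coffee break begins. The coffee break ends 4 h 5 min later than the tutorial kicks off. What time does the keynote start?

The coffee break starts at 5:41 PM − 250 min = 1:31 PM.
The tutorial starts at 1:31 PM − 95 min = 11:56 AM.
The coffee break ends at 11:56 AM + 245 min = 4:01 PM.
Registration ends at 4:01 PM + 265 min = 8:26 PM.
The tutorial ends at 8:26 PM − 435 min = 1:11 PM.
The keynote starts at 1:11 PM − 277 min = 8:34 AM.

8:34 AM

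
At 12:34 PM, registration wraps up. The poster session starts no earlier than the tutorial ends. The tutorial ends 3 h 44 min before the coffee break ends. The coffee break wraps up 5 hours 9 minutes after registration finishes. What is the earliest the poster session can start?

The coffee break ends at 12:34 PM + 309 min = 5:43 PM.
The tutorial ends at 5:43 PM − 224 min = 1:59 PM.
The poster session is bounded by the tutorial, so the earliest it can start is 1:59 PM.

1:59 PM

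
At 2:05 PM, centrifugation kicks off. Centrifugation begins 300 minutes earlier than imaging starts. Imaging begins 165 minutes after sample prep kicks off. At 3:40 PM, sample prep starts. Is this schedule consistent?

No

Imaging starts at 3:40 PM + 165 min = 6:25 PM.
Centrifugation starts at 6:25 PM − 300 min = 1:25 PM.
But centrifugation is also said to start at 2:05 PM — a 40-minute conflict.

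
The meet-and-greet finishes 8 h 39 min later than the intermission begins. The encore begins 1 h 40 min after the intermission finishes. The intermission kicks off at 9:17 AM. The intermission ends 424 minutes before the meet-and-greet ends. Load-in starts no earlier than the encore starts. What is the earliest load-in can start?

12:32 PM

The meet-and-greet ends at 9:17 AM + 519 min = 5:56 PM.
The intermission ends at 5:56 PM − 424 min = 10:52 AM.
The encore starts at 10:52 AM + 100 min = 12:32 PM.
Load-in is bounded by the encore, so the earliest it can start is 12:32 PM.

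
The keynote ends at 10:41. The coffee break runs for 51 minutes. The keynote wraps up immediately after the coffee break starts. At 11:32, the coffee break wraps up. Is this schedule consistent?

The coffee break starts at 11:32 − 51 min = 10:41.
So the keynote ends at 10:41.
That matches the stated 10:41, so the schedule is consistent.

Yes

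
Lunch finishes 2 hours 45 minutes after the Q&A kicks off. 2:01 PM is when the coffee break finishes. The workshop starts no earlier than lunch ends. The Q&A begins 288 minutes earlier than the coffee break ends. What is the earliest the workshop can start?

11:58 AM

The Q&A starts at 2:01 PM − 288 min = 9:13 AM.
Lunch ends at 9:13 AM + 165 min = 11:58 AM.
The workshop is bounded by lunch, so the earliest it can start is 11:58 AM.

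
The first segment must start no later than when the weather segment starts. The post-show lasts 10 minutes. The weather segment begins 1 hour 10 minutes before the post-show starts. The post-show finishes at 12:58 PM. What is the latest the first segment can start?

11:38 AM

The post-show starts at 12:58 PM − 10 min = 12:48 PM.
The weather segment starts at 12:48 PM − 70 min = 11:38 AM.
The first segment is bounded by the weather segment, so the latest it can start is 11:38 AM.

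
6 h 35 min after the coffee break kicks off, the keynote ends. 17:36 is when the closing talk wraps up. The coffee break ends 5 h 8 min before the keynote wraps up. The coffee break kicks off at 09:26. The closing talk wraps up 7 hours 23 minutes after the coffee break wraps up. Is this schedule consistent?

No

The keynote ends at 09:26 + 395 min = 16:01.
The coffee break ends at 16:01 − 308 min = 10:53.
The closing talk ends at 10:53 + 443 min = 18:16.
But the closing talk is also said to end at 17:36 — a 40-minute conflict.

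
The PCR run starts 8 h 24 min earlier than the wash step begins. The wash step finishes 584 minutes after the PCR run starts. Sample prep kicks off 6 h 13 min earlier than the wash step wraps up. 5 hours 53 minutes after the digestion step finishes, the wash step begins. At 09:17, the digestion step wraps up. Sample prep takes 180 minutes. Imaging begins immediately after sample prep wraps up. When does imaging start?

The wash step starts at 09:17 + 353 min = 15:10.
The PCR run starts at 15:10 − 504 min = 06:46.
The wash step ends at 06:46 + 584 min = 16:30.
Sample prep starts at 16:30 − 373 min = 10:17.
Sample prep ends at 10:17 + 180 min = 13:17.
So imaging starts at 13:17.

13:17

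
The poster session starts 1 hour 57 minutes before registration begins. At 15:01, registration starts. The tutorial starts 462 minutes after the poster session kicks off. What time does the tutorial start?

The poster session starts at 15:01 − 117 min = 13:04.
The tutorial starts at 13:04 + 462 min = 20:46.

20:46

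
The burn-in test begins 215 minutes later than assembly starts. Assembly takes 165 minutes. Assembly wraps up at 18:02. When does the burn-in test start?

Assembly starts at 18:02 − 165 min = 15:17.
The burn-in test starts at 15:17 + 215 min = 18:52.

18:52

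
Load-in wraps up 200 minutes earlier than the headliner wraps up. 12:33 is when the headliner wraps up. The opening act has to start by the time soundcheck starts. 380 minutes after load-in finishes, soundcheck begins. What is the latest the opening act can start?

15:33

Load-in ends at 12:33 − 200 min = 09:13.
Soundcheck starts at 09:13 + 380 min = 15:33.
The opening act is bounded by soundcheck, so the latest it can start is 15:33.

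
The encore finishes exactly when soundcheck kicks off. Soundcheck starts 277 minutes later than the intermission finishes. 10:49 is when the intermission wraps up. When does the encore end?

Soundcheck starts at 10:49 + 277 min = 15:26.
So the encore ends at 15:26.

15:26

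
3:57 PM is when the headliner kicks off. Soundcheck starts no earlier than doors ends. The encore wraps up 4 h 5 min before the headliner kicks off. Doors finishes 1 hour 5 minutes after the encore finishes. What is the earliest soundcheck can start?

12:57 PM

The encore ends at 3:57 PM − 245 min = 11:52 AM.
Doors ends at 11:52 AM + 65 min = 12:57 PM.
Soundcheck is bounded by doors, so the earliest it can start is 12:57 PM.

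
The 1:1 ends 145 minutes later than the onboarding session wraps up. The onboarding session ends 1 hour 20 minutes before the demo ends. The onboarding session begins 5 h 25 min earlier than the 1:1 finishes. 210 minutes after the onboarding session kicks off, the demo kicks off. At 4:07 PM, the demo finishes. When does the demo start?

3:17 PM

The onboarding session ends at 4:07 PM − 80 min = 2:47 PM.
The 1:1 ends at 2:47 PM + 145 min = 5:12 PM.
The onboarding session starts at 5:12 PM − 325 min = 11:47 AM.
The demo starts at 11:47 AM + 210 min = 3:17 PM.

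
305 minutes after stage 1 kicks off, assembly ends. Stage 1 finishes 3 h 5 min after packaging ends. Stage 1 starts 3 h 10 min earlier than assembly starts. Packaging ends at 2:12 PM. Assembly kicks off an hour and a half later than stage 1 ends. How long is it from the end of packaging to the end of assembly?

390 minutes

Stage 1 ends at 2:12 PM + 185 min = 5:17 PM.
Assembly starts at 5:17 PM + 90 min = 6:47 PM.
Stage 1 starts at 6:47 PM − 190 min = 3:37 PM.
Assembly ends at 3:37 PM + 305 min = 8:42 PM.
From 2:12 PM to 8:42 PM is 390 minutes.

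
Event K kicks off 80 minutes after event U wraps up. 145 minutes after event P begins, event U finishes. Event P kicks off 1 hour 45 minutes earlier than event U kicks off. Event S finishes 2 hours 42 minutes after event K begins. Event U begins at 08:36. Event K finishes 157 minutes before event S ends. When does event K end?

Event P starts at 08:36 − 105 min = 06:51.
Event U ends at 06:51 + 145 min = 09:16.
Event K starts at 09:16 + 80 min = 10:36.
Event S ends at 10:36 + 162 min = 13:18.
Event K ends at 13:18 − 157 min = 10:41.

10:41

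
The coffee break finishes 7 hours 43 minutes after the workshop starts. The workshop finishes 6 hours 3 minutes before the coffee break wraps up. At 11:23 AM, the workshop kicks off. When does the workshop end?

The coffee break ends at 11:23 AM + 463 min = 7:06 PM.
The workshop ends at 7:06 PM − 363 min = 1:03 PM.

1:03 PM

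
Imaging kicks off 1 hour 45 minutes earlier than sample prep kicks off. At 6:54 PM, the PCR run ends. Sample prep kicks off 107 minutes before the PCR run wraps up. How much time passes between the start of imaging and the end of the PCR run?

Sample prep starts at 6:54 PM − 107 min = 5:07 PM.
Imaging starts at 5:07 PM − 105 min = 3:22 PM.
From 3:22 PM to 6:54 PM is 3 hours 32 minutes.

3 hours 32 minutes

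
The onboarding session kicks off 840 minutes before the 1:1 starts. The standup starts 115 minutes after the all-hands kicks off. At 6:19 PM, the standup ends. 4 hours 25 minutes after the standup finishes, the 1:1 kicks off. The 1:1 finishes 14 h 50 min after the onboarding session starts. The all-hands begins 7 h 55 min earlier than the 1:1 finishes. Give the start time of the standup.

5:34 PM

The 1:1 starts at 6:19 PM + 265 min = 10:44 PM.
The onboarding session starts at 10:44 PM − 840 min = 8:44 AM.
The 1:1 ends at 8:44 AM + 890 min = 11:34 PM.
The all-hands starts at 11:34 PM − 475 min = 3:39 PM.
The standup starts at 3:39 PM + 115 min = 5:34 PM.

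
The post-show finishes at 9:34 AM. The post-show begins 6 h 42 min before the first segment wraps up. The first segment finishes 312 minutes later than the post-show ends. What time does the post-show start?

8:04 AM

The first segment ends at 9:34 AM + 312 min = 2:46 PM.
The post-show starts at 2:46 PM − 402 min = 8:04 AM.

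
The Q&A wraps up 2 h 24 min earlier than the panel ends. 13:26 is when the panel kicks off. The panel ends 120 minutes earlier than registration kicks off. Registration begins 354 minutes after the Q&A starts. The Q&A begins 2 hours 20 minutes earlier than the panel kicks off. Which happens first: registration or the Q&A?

The Q&A starts at 13:26 − 140 min = 11:06.
Registration starts at 11:06 + 354 min = 17:00.
Registration starts at 17:00 and the Q&A starts at 11:06, so the Q&A is first.

the Q&A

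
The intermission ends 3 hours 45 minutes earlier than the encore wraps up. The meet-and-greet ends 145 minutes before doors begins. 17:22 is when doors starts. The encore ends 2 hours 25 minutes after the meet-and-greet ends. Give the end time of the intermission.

13:37

The meet-and-greet ends at 17:22 − 145 min = 14:57.
The encore ends at 14:57 + 145 min = 17:22.
The intermission ends at 17:22 − 225 min = 13:37.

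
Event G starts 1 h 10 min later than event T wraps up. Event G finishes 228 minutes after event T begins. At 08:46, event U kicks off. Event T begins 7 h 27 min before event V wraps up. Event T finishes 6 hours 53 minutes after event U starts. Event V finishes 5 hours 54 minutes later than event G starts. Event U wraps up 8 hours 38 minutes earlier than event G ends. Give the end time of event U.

10:26

Event T ends at 08:46 + 413 min = 15:39.
Event G starts at 15:39 + 70 min = 16:49.
Event V ends at 16:49 + 354 min = 22:43.
Event T starts at 22:43 − 447 min = 15:16.
Event G ends at 15:16 + 228 min = 19:04.
Event U ends at 19:04 − 518 min = 10:26.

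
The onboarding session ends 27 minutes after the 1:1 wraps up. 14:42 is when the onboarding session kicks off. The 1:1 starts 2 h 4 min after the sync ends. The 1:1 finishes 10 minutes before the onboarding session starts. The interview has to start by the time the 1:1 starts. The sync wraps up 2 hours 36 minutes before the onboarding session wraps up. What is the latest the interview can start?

14:27

The 1:1 ends at 14:42 − 10 min = 14:32.
The onboarding session ends at 14:32 + 27 min = 14:59.
The sync ends at 14:59 − 156 min = 12:23.
The 1:1 starts at 12:23 + 124 min = 14:27.
The interview is bounded by the 1:1, so the latest it can start is 14:27.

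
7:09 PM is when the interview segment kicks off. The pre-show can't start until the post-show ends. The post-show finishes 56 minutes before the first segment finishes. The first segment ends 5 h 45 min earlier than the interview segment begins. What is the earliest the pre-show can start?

The first segment ends at 7:09 PM − 345 min = 1:24 PM.
The post-show ends at 1:24 PM − 56 min = 12:28 PM.
The pre-show is bounded by the post-show, so the earliest it can start is 12:28 PM.

12:28 PM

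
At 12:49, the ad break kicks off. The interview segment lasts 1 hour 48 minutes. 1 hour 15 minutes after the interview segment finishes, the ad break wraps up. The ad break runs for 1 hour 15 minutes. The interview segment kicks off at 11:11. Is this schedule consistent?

No

The interview segment ends at 11:11 + 108 min = 12:59.
The ad break ends at 12:59 + 75 min = 14:14.
The ad break starts at 14:14 − 75 min = 12:59.
But the ad break is also said to start at 12:49 — a 10-minute conflict.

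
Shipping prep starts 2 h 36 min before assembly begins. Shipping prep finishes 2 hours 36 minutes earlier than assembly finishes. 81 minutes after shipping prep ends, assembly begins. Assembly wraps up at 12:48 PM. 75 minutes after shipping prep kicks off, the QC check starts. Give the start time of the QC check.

Shipping prep ends at 12:48 PM − 156 min = 10:12 AM.
Assembly starts at 10:12 AM + 81 min = 11:33 AM.
Shipping prep starts at 11:33 AM − 156 min = 8:57 AM.
The QC check starts at 8:57 AM + 75 min = 10:12 AM.

10:12 AM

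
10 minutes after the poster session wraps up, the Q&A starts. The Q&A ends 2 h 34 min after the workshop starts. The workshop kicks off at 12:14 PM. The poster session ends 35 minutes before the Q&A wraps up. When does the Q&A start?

The Q&A ends at 12:14 PM + 154 min = 2:48 PM.
The poster session ends at 2:48 PM − 35 min = 2:13 PM.
The Q&A starts at 2:13 PM + 10 min = 2:23 PM.

2:23 PM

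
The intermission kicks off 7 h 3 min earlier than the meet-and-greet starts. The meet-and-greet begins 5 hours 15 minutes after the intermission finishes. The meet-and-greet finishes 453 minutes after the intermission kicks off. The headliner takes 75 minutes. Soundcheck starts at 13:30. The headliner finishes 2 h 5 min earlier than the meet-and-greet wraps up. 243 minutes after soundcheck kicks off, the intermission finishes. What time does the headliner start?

The intermission ends at 13:30 + 243 min = 17:33.
The meet-and-greet starts at 17:33 + 315 min = 22:48.
The intermission starts at 22:48 − 423 min = 15:45.
The meet-and-greet ends at 15:45 + 453 min = 23:18.
The headliner ends at 23:18 − 125 min = 21:13.
The headliner starts at 21:13 − 75 min = 19:58.

19:58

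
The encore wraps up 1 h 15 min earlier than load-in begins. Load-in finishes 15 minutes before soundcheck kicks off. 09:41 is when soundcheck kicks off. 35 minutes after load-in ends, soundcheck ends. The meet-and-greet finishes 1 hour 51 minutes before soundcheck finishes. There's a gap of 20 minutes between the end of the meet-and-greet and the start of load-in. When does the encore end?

07:15

Load-in ends at 09:41 − 15 min = 09:26.
Soundcheck ends at 09:26 + 35 min = 10:01.
The meet-and-greet ends at 10:01 − 111 min = 08:10.
Load-in starts at 08:10 + 20 min = 08:30.
The encore ends at 08:30 − 75 min = 07:15.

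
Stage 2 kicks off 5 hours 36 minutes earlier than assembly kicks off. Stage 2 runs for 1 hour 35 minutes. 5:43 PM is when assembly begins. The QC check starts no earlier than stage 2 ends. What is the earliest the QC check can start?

1:42 PM

Stage 2 starts at 5:43 PM − 336 min = 12:07 PM.
Stage 2 ends at 12:07 PM + 95 min = 1:42 PM.
The QC check is bounded by stage 2, so the earliest it can start is 1:42 PM.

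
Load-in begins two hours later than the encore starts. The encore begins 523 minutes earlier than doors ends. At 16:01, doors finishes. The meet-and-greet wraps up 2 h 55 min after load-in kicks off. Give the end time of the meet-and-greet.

12:13

The encore starts at 16:01 − 523 min = 07:18.
Load-in starts at 07:18 + 120 min = 09:18.
The meet-and-greet ends at 09:18 + 175 min = 12:13.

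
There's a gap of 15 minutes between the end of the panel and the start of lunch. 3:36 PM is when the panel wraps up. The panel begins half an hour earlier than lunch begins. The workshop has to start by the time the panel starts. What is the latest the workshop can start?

3:21 PM

Lunch starts at 3:36 PM + 15 min = 3:51 PM.
The panel starts at 3:51 PM − 30 min = 3:21 PM.
The workshop is bounded by the panel, so the latest it can start is 3:21 PM.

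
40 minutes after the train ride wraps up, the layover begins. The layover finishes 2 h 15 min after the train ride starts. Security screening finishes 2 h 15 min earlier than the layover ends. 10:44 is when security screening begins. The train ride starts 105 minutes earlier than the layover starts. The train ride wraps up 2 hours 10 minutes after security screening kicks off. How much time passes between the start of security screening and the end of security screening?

1 hour 5 minutes

The train ride ends at 10:44 + 130 min = 12:54.
The layover starts at 12:54 + 40 min = 13:34.
The train ride starts at 13:34 − 105 min = 11:49.
The layover ends at 11:49 + 135 min = 14:04.
Security screening ends at 14:04 − 135 min = 11:49.
From 10:44 to 11:49 is 1 hour 5 minutes.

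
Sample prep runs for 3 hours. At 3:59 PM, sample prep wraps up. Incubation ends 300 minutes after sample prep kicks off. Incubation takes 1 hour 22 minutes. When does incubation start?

Sample prep starts at 3:59 PM − 180 min = 12:59 PM.
Incubation ends at 12:59 PM + 300 min = 5:59 PM.
Incubation starts at 5:59 PM − 82 min = 4:37 PM.

4:37 PM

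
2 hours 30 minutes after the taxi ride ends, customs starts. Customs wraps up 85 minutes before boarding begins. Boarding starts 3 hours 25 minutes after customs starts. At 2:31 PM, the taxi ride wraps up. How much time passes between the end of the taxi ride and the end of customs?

Customs starts at 2:31 PM + 150 min = 5:01 PM.
Boarding starts at 5:01 PM + 205 min = 8:26 PM.
Customs ends at 8:26 PM − 85 min = 7:01 PM.
From 2:31 PM to 7:01 PM is 4 hours 30 minutes.

4 hours 30 minutes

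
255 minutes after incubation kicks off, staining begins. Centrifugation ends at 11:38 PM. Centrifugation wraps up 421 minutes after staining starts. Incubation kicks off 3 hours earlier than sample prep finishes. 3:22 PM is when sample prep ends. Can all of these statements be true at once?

Incubation starts at 3:22 PM − 180 min = 12:22 PM.
Staining starts at 12:22 PM + 255 min = 4:37 PM.
Centrifugation ends at 4:37 PM + 421 min = 11:38 PM.
That matches the stated 11:38 PM, so the schedule is consistent.

Yes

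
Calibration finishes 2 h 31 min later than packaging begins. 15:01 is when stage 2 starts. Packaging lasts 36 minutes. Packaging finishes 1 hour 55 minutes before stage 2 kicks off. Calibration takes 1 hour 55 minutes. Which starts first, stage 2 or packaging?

Packaging ends at 15:01 − 115 min = 13:06.
Packaging starts at 13:06 − 36 min = 12:30.
Stage 2 starts at 15:01 and packaging starts at 12:30, so packaging is first.

packaging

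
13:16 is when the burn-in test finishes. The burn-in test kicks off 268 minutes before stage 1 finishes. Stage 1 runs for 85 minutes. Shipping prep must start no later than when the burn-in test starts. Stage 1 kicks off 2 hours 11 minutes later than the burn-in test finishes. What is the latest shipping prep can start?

12:24

Stage 1 starts at 13:16 + 131 min = 15:27.
Stage 1 ends at 15:27 + 85 min = 16:52.
The burn-in test starts at 16:52 − 268 min = 12:24.
Shipping prep is bounded by the burn-in test, so the latest it can start is 12:24.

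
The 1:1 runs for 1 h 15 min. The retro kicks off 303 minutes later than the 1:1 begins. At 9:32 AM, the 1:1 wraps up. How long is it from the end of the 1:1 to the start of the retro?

The 1:1 starts at 9:32 AM − 75 min = 8:17 AM.
The retro starts at 8:17 AM + 303 min = 1:20 PM.
From 9:32 AM to 1:20 PM is 3 h 48 min.

3 h 48 min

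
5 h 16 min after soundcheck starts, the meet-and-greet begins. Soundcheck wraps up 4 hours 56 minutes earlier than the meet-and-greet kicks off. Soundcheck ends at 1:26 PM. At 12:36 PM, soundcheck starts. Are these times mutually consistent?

The meet-and-greet starts at 12:36 PM + 316 min = 5:52 PM.
Soundcheck ends at 5:52 PM − 296 min = 12:56 PM.
But soundcheck is also said to end at 1:26 PM — a 30-minute conflict.

No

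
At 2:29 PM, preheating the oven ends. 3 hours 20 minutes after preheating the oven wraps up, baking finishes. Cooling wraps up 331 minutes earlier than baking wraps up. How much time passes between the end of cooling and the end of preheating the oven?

Baking ends at 2:29 PM + 200 min = 5:49 PM.
Cooling ends at 5:49 PM − 331 min = 12:18 PM.
From 12:18 PM to 2:29 PM is 131 minutes.

131 minutes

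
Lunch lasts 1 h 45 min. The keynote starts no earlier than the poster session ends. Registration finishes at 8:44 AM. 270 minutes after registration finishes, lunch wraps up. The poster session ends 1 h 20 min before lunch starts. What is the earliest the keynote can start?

Lunch ends at 8:44 AM + 270 min = 1:14 PM.
Lunch starts at 1:14 PM − 105 min = 11:29 AM.
The poster session ends at 11:29 AM − 80 min = 10:09 AM.
The keynote is bounded by the poster session, so the earliest it can start is 10:09 AM.

10:09 AM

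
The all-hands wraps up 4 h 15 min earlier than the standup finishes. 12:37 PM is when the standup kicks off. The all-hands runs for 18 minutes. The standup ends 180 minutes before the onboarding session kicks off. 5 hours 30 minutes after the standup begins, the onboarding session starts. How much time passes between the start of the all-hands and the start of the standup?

The onboarding session starts at 12:37 PM + 330 min = 6:07 PM.
The standup ends at 6:07 PM − 180 min = 3:07 PM.
The all-hands ends at 3:07 PM − 255 min = 10:52 AM.
The all-hands starts at 10:52 AM − 18 min = 10:34 AM.
From 10:34 AM to 12:37 PM is 2 h 3 min.

2 h 3 min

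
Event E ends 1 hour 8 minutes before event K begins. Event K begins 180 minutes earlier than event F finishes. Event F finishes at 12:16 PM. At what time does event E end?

8:08 AM

Event K starts at 12:16 PM − 180 min = 9:16 AM.
Event E ends at 9:16 AM − 68 min = 8:08 AM.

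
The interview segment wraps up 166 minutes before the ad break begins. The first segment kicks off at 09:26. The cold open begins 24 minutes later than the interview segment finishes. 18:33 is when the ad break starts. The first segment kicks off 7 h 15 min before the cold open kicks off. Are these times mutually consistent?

The interview segment ends at 18:33 − 166 min = 15:47.
The cold open starts at 15:47 + 24 min = 16:11.
The first segment starts at 16:11 − 435 min = 08:56.
But the first segment is also said to start at 09:26 — a 30-minute conflict.

No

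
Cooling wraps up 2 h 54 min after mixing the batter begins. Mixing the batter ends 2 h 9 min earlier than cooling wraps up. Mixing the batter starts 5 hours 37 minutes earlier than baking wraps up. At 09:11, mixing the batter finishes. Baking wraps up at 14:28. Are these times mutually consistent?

No

Mixing the batter starts at 14:28 − 337 min = 08:51.
Cooling ends at 08:51 + 174 min = 11:45.
Mixing the batter ends at 11:45 − 129 min = 09:36.
But mixing the batter is also said to end at 09:11 — a 25-minute conflict.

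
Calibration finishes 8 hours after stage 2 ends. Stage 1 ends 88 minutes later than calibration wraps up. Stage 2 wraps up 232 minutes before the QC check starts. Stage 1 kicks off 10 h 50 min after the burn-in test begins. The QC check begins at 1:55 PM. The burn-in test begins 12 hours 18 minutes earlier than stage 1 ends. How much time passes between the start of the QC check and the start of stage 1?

Stage 2 ends at 1:55 PM − 232 min = 10:03 AM.
Calibration ends at 10:03 AM + 480 min = 6:03 PM.
Stage 1 ends at 6:03 PM + 88 min = 7:31 PM.
The burn-in test starts at 7:31 PM − 738 min = 7:13 AM.
Stage 1 starts at 7:13 AM + 650 min = 6:03 PM.
From 1:55 PM to 6:03 PM is 4 h 8 min.

4 h 8 min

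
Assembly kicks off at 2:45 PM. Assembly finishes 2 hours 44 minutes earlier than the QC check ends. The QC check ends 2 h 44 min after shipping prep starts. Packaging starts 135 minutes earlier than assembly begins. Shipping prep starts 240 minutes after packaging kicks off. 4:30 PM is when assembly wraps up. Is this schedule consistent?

Packaging starts at 2:45 PM − 135 min = 12:30 PM.
Shipping prep starts at 12:30 PM + 240 min = 4:30 PM.
The QC check ends at 4:30 PM + 164 min = 7:14 PM.
Assembly ends at 7:14 PM − 164 min = 4:30 PM.
That matches the stated 4:30 PM, so the schedule is consistent.

Yes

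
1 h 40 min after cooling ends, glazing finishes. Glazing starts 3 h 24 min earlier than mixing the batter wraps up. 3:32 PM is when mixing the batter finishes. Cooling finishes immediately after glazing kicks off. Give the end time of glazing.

Glazing starts at 3:32 PM − 204 min = 12:08 PM.
So cooling ends at 12:08 PM.
Glazing ends at 12:08 PM + 100 min = 1:48 PM.

1:48 PM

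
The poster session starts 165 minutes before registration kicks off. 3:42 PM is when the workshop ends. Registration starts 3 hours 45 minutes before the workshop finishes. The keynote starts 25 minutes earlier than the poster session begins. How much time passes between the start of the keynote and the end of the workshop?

Registration starts at 3:42 PM − 225 min = 11:57 AM.
The poster session starts at 11:57 AM − 165 min = 9:12 AM.
The keynote starts at 9:12 AM − 25 min = 8:47 AM.
From 8:47 AM to 3:42 PM is 6 h 55 min.

6 h 55 min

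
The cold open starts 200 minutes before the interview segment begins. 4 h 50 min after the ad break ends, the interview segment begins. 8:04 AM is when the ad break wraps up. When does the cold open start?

9:34 AM

The interview segment starts at 8:04 AM + 290 min = 12:54 PM.
The cold open starts at 12:54 PM − 200 min = 9:34 AM.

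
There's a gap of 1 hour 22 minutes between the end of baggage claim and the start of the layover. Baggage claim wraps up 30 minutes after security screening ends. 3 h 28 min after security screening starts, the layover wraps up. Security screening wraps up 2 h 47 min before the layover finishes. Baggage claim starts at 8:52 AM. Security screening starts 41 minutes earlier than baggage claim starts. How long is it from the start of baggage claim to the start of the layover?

Security screening starts at 8:52 AM − 41 min = 8:11 AM.
The layover ends at 8:11 AM + 208 min = 11:39 AM.
Security screening ends at 11:39 AM − 167 min = 8:52 AM.
Baggage claim ends at 8:52 AM + 30 min = 9:22 AM.
The layover starts at 9:22 AM + 82 min = 10:44 AM.
From 8:52 AM to 10:44 AM is 1 hour 52 minutes.

1 hour 52 minutes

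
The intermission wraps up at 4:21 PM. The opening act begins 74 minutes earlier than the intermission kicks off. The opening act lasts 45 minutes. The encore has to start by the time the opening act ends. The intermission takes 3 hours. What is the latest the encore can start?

The intermission starts at 4:21 PM − 180 min = 1:21 PM.
The opening act starts at 1:21 PM − 74 min = 12:07 PM.
The opening act ends at 12:07 PM + 45 min = 12:52 PM.
The encore is bounded by the opening act, so the latest it can start is 12:52 PM.

12:52 PM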